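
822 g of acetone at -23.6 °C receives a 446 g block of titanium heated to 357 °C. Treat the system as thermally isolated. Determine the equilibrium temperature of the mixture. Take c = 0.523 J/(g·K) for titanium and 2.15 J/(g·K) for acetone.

Set heat shed by the hot body equal to heat absorbed by the cold body:
446·0.523·(357 − T) = 822·2.15·(T − (-23.6))
233.26(357 − T) = 1767.3(T − (-23.6))
2000.6 T = 41565  ⇒  T ≈ 20.78 °C

T_f ≈ 20.8 °C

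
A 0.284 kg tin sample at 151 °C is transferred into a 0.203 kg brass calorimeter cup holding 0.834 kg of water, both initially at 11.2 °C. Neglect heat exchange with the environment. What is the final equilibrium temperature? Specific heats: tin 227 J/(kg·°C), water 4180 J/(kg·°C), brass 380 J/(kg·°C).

T_f ≈ 13.7 °C

Net heat exchanged in the isolated system is zero:
0.284·227·(T − 151) + 0.834·4180·(T − 11.2) + 0.203·380·(T − 11.2) = 0
64.47(T − 151) + 3486.1(T − 11.2) + 77.14(T − 11.2) = 0
3627.7 T = 49643
T = 49643/3627.7 ≈ 13.68 °C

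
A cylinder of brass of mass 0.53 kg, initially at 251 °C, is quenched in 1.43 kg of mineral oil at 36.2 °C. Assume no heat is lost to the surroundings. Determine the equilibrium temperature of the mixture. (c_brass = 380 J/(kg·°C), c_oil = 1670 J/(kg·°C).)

Conservation of energy gives ΣQ = 0:
0.53·380·(T − 251) + 1.43·1670·(T − 36.2) = 0
201.4(T − 251) + 2388.1(T − 36.2) = 0
2589.5 T = 137001
T ≈ 52.91 °C

T_f ≈ 52.9 °C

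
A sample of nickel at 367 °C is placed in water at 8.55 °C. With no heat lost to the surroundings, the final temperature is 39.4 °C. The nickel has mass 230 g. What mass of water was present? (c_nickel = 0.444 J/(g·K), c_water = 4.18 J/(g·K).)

Conservation of energy gives ΣQ = 0:
230×0.444×(39.4 − 367) + m×4.18×(39.4 − 8.55) = 0
128.95 m = 33455
m = 33455/128.95 ≈ 259.4 g

m ≈ 259 g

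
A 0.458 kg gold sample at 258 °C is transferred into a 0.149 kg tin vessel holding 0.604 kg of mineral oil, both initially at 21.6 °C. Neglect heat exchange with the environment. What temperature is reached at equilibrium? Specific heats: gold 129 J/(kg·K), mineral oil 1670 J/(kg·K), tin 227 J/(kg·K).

T_f ≈ 34.3 °C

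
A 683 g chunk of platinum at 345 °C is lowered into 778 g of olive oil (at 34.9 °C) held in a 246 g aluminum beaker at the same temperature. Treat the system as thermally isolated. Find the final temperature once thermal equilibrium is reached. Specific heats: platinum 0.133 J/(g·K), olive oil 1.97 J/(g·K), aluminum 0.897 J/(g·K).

T_f ≈ 50.2 °C

Energy conservation, ΣQ = 0:
683*0.133*(T − 345) + 778*1.97*(T − 34.9) + 246*0.897*(T − 34.9) = 0
90.84(T − 345) + 1532.7(T − 34.9) + 220.66(T − 34.9) = 0
(90.84 + 1532.7 + 220.66) T = 90.84*345 + 1532.7*34.9 + 220.66*34.9
T = 92530/1844.2 ≈ 50.17 °C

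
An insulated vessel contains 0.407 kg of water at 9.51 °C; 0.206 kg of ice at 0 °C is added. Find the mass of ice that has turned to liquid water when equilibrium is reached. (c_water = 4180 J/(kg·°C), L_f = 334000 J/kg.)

Heat available from the water dropping to 0 °C: 0.407×4180×9.51 = 16179 J.
Melting all 0.206 kg of ice would need 0.206×334000 = 68804 J.
16179 J < 68804 J, so only part of the ice melts and the system sits at 0 °C.
Mass melted = 16179/334000 ≈ 0.04844 kg.

m_melted ≈ 0.0484 kg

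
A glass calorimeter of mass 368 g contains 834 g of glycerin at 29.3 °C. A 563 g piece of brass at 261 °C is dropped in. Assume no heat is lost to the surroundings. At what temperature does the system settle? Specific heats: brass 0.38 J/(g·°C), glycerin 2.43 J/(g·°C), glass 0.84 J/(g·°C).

T_f ≈ 48.7 °C

Taking heat into each body as positive, Σ m c ΔT = 0:
563×0.38×(T − 261) + 834×2.43×(T − 29.3) + 368×0.84×(T − 29.3) = 0
(213.94 + 2026.6 + 309.12) T = 213.94×261 + 2026.6×29.3 + 309.12×29.3
T = 124276/2549.7 ≈ 48.74 °C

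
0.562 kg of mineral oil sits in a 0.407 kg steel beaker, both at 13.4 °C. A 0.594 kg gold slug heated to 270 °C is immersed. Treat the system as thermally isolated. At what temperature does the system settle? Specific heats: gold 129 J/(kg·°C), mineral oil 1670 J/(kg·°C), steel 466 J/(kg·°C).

T_f ≈ 29.7 °C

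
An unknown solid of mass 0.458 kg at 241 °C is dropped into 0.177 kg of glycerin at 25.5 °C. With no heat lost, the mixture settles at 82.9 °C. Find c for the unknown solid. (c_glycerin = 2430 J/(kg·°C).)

Conservation of energy gives ΣQ = 0:
0.458×c×(82.9 − 241) + 0.177×2430×(82.9 − 25.5) = 0
-72.41 c = -24688
c = -24688/-72.41 ≈ 341 J/(kg·°C)

c ≈ 341 J/(kg·°C)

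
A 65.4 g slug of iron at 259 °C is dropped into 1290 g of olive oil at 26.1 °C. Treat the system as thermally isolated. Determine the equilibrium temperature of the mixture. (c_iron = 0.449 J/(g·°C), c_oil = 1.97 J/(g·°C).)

T_f is the heat-capacity-weighted average of the initial temperatures:
T_f = (29.36·259 + 2541.3·26.1) / (29.36 + 2541.3)
    = 73933 / 2570.7 ≈ 28.76 °C

T_f ≈ 28.8 °C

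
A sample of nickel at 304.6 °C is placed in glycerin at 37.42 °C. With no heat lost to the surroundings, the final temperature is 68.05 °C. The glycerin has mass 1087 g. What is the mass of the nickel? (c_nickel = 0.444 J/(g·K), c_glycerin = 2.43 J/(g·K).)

|Q_nickel| = |Q_glycerin|:
m·0.444·(304.6 − 68.05) = 1087·2.43·(68.05 − 37.42)
105.03 m = 80906  ⇒  m ≈ 770.3 g

m ≈ 770 g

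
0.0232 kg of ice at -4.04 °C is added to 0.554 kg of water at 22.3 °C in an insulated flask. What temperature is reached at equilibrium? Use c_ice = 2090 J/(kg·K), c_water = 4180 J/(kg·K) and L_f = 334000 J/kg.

T_f ≈ 18.1 °C

Conservation of energy gives ΣQ = 0:
ice -4.04→0 °C: 0.0232×2090×4.04 = 195.89; latent heat to melt: 0.0232×334000 = 7748.8; meltwater 0→T: 0.0232×4180×T = 96.98 T; water cools: 0.554×4180×(T − 22.3) = 2315.7(T − 22.3)
2412.7 T = 51641 − 7944.7 = 43696
T ≈ 18.11 °C. Since T > 0 °C, the all-ice-melts assumption holds.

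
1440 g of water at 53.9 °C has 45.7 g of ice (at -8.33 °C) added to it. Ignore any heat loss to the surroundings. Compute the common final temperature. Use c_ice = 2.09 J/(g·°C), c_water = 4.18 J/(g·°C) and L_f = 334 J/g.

Conservation of energy gives ΣQ = 0:
ice -8.33→0 °C: 45.7×2.09×8.33 = 795.62
  latent heat to melt: 45.7×334 = 15264
  meltwater 0→T: 45.7×4.18×T = 191.03 T
  water cools: 1440×4.18×(T − 53.9) = 6019.2(T − 53.9)
6210.2 T = 324435 − 16059 = 308375
T ≈ 49.66 °C. Since T > 0 °C, the all-ice-melts assumption holds.

T_f ≈ 49.7 °C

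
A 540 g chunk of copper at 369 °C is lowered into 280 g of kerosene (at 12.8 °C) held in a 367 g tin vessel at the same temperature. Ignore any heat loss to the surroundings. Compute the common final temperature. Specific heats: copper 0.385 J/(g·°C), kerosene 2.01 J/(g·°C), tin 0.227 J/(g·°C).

T_f is the heat-capacity-weighted average of the initial temperatures:
T_f = (207.9*369 + 562.8*12.8 + 83.31*12.8) / (207.9 + 562.8 + 83.31)
    = 84985 / 854.01 ≈ 99.51 °C

T_f ≈ 99.5 °C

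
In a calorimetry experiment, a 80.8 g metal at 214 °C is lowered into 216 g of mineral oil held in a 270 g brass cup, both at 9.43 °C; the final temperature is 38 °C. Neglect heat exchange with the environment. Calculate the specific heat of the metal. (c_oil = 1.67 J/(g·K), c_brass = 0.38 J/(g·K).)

c ≈ 0.931 J/(g·K)

Taking heat into each body as positive, Σ m c ΔT = 0:
80.8×c×(38 − 214) + 216×1.67×(38 − 9.43) + 270×0.38×(38 − 9.43) = 0
-14221 c = -13237
c = -13237/-14221 ≈ 0.9308 J/(g·K)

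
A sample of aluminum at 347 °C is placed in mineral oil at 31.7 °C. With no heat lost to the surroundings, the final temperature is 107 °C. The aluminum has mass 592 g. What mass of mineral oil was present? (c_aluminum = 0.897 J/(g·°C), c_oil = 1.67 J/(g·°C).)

m ≈ 1010 g

|Q_aluminum| = |Q_oil|:
592×0.897×(347 − 107) = m×1.67×(107 − 31.7)
125.75 m = 127446  ⇒  m ≈ 1013 g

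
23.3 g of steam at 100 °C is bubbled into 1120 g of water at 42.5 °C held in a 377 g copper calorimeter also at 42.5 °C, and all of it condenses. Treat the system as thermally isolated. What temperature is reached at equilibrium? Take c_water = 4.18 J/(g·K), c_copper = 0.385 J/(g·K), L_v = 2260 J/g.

T_f ≈ 54.3 °C

Sum of m c ΔT and latent-heat terms is zero:
condense steam: −23.3·2260 = −52658
  condensate cools 100→T: 23.3·4.18·(T − 100) = 97.39(T − 100)
  original water: 4681.6(T − 42.5)
  cup: 145.15(T − 42.5)
4924.1 T = 52658 + 9739.4 + 205137 = 267534
T ≈ 54.33 °C — below 100 °C, confirming all the steam condensed.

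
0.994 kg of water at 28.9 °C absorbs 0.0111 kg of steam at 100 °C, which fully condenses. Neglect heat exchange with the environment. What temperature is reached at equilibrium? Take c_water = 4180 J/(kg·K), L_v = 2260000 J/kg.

T_f ≈ 35.7 °C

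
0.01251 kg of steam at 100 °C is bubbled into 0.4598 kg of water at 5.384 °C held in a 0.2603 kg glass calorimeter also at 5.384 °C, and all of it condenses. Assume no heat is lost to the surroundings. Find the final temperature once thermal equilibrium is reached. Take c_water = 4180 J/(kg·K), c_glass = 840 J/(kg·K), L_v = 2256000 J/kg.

T_f ≈ 20.5 °C

Net heat exchanged in the isolated system is zero:
latent heat released on condensation: 0.01251·2256000 = 28223; condensed water 100 °C→T: 52.29(T − 100); water warms: 0.4598·4180·(T − 5.384) = 1922(T − 5.384); glass cup: 0.2603·840·(T − 5.384) = 218.65(T − 5.384)
2192.9 T = 28223 + 5229.2 + 11525 = 44977
T ≈ 20.51 °C — below 100 °C, confirming all the steam condensed.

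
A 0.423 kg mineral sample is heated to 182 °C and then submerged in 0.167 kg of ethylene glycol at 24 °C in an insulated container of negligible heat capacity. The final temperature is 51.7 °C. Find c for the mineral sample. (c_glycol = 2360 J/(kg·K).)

Setting the total heat transfer to zero:
0.423×c×(51.7 − 182) + 0.167×2360×(51.7 − 24) = 0
-55.12 c = -10917
c = -10917/-55.12 ≈ 198.1 J/(kg·K)

c ≈ 198 J/(kg·K)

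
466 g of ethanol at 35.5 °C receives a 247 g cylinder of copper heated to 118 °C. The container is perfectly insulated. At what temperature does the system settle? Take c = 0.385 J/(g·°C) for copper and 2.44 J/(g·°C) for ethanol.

T_f ≈ 41.9 °C

Energy conservation, ΣQ = 0:
247·0.385·(T − 118) + 466·2.44·(T − 35.5) = 0
95.09(T − 118) + 1137(T − 35.5) = 0
(95.09 + 1137) T = 95.09·118 + 1137·35.5
T = 51586/1232.1 ≈ 41.87 °C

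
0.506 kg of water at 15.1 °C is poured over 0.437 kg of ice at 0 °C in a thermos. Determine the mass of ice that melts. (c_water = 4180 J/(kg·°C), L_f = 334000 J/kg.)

Cooling the water to 0 °C releases 0.506·4180·15.1 = 31938 J.
Fully melting the ice requires m_ice L_f = 0.437·334000 = 145958 J.
Since 31938 < 145958 J, not all the ice melts; equilibrium is at 0 °C.
m_melt = 31938 / L_f = 0.09562 kg.

m_melted ≈ 0.0956 kg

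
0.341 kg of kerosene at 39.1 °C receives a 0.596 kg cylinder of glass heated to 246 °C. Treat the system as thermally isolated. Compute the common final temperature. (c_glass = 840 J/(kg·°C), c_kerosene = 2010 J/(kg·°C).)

|Q_glass| = |Q_kerosene|:
0.596×840×(246 − T) = 0.341×2010×(T − 39.1)
500.64(246 − T) = 685.41(T − 39.1)
1186.1 T = 149957  ⇒  T ≈ 126.43 °C

T_f ≈ 126.4 °C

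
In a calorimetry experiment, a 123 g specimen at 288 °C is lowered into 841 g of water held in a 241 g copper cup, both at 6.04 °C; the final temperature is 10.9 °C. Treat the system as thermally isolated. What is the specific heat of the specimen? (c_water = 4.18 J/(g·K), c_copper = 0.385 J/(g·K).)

Energy conservation, ΣQ = 0:
123·c·(10.9 − 288) + 841·4.18·(10.9 − 6.04) + 241·0.385·(10.9 − 6.04) = 0
-34083 c = -17536
c = -17536/-34083 ≈ 0.5145 J/(g·K)

c ≈ 0.514 J/(g·K)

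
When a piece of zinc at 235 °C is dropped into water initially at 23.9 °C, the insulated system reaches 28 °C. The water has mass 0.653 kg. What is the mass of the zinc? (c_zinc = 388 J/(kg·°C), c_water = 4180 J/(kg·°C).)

Heat gained plus heat lost sum to zero:
m×388×(28 − 235) + 0.653×4180×(28 − 23.9) = 0
-80316 m = -11191
m = -11191/-80316 ≈ 0.1393 kg

m ≈ 0.139 kg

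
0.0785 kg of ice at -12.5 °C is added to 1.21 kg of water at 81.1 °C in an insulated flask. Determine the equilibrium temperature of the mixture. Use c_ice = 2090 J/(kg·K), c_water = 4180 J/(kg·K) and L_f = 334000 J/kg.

T_f ≈ 70.9 °C

Energy balance with sensible and latent terms:
warm ice to 0 °C: 0.0785×2090×(0 − (-12.5)) = 2050.8
  fusion: m_ice L_f = 0.0785×334000 = 26219
  meltwater 0→T: 0.0785×4180×T = 328.13 T
  water cools: 1.21×4180×(T − 81.1) = 5057.8(T − 81.1)
5385.9 T = 410188 − 28270 = 381918
T ≈ 70.91 °C. Since T > 0 °C, the all-ice-melts assumption holds.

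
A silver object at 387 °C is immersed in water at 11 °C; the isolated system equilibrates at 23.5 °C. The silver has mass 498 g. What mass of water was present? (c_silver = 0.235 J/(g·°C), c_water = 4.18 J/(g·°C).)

m ≈ 814 g

Energy conservation, ΣQ = 0:
498·0.235·(23.5 − 387) + m·4.18·(23.5 − 11) = 0
52.25 m = 42540
m = 42540/52.25 ≈ 814.2 g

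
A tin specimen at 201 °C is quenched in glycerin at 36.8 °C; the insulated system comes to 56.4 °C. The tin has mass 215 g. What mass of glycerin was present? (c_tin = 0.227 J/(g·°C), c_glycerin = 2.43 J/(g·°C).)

m ≈ 148 g

Heat gained plus heat lost sum to zero:
215×0.227×(56.4 − 201) + m×2.43×(56.4 − 36.8) = 0
47.63 m = 7057.2
m = 7057.2/47.63 ≈ 148.2 g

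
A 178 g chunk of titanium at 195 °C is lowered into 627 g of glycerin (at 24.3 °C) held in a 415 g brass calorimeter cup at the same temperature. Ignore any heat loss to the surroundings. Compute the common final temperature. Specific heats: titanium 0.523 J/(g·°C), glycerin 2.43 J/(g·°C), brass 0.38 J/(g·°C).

Taking heat into each body as positive, Σ m c ΔT = 0:
178·0.523·(T − 195) + 627·2.43·(T − 24.3) + 415·0.38·(T − 24.3) = 0
93.09(T − 195) + 1523.6(T − 24.3) + 157.7(T − 24.3) = 0
(93.09 + 1523.6 + 157.7) T = 93.09·195 + 1523.6·24.3 + 157.7·24.3
T = 59009 / 1774.4 = 33.3 °C

T_f ≈ 33.3 °C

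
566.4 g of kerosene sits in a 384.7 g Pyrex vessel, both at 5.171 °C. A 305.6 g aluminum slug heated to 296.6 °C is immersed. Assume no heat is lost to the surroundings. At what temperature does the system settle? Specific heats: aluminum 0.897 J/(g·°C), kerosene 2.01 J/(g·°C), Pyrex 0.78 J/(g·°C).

T_f ≈ 51.8 °C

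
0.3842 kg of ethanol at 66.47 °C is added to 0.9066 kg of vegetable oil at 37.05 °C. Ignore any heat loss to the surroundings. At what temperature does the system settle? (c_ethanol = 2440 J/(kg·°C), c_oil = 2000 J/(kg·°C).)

T_f ≈ 47.1 °C

Energy conservation, ΣQ = 0:
0.3842×2440×(T − 66.47) + 0.9066×2000×(T − 37.05) = 0
937.45(T − 66.47) + 1813.2(T − 37.05) = 0
2750.6 T = 129491
T = 129491/2750.6 ≈ 47.08 °C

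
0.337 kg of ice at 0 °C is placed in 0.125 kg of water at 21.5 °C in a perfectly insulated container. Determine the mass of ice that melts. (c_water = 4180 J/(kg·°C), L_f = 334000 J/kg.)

m_melted ≈ 0.0336 kg

Heat available from the water dropping to 0 °C: 0.125×4180×21.5 = 11234 J.
Melting all 0.337 kg of ice would need 0.337×334000 = 112558 J.
Since 11234 < 112558 J, not all the ice melts; equilibrium is at 0 °C.
m_melt = 11234 / L_f = 0.03363 kg.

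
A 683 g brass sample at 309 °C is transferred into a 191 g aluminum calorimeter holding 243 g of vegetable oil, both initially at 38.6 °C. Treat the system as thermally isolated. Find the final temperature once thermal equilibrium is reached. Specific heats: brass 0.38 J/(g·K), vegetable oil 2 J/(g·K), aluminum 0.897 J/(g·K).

T_f ≈ 115.1 °C

T_f is the heat-capacity-weighted average of the initial temperatures:
T_f = (259.54·309 + 486·38.6 + 171.33·38.6) / (259.54 + 486 + 171.33)
    = 105571 / 916.87 ≈ 115.14 °C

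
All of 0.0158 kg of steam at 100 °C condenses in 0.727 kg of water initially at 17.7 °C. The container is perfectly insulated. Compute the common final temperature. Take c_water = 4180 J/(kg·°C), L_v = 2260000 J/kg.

T_f ≈ 31.0 °C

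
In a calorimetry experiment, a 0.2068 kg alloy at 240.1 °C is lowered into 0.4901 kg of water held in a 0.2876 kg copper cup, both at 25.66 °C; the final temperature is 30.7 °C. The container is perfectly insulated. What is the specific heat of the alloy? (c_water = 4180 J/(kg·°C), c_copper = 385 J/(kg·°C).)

c ≈ 251 J/(kg·°C)

Net heat exchanged in the isolated system is zero:
0.2068·c·(30.7 − 240.1) + 0.4901·4180·(30.7 − 25.66) + 0.2876·385·(30.7 − 25.66) = 0
-43.3 c = -10883
c = -10883/-43.3 ≈ 251.3 J/(kg·°C)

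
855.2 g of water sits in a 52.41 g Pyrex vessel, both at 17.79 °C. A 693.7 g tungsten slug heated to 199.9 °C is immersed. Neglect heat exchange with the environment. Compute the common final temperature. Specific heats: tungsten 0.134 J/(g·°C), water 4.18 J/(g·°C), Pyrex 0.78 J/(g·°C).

Energy conservation, ΣQ = 0:
693.7·0.134·(T − 199.9) + 855.2·4.18·(T − 17.79) + 52.41·0.78·(T − 17.79) = 0
92.96(T − 199.9) + 3574.7(T − 17.79) + 40.88(T − 17.79) = 0
(92.96 + 3574.7 + 40.88) T = 92.96·199.9 + 3574.7·17.79 + 40.88·17.79
T ≈ 22.35 °C

T_f ≈ 22.4 °C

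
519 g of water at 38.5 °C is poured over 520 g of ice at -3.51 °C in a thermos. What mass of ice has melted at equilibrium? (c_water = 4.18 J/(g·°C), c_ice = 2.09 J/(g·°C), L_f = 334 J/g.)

m_melted ≈ 239 g

Cooling the water to 0 °C releases 519·4.18·38.5 = 83523 J.
Warming the ice to 0 °C takes 520·2.09·3.51 = 3814.7 J, leaving 79708 J for melting.
Fully melting the ice requires m_ice L_f = 520·334 = 173680 J.
That's not enough to melt it all — equilibrium is at 0 °C with ice remaining.
Mass melted = 79708/334 ≈ 238.6 g.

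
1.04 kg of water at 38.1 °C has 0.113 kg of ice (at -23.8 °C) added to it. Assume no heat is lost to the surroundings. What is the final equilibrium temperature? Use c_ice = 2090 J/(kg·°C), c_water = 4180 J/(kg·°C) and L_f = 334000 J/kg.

Energy conservation, ΣQ = 0:
warm ice to 0 °C: 0.113×2090×(0 − (-23.8)) = 5620.8
  latent heat to melt: 0.113×334000 = 37742
  meltwater 0→T: 0.113×4180×T = 472.34 T
  water cools: 1.04×4180×(T − 38.1) = 4347.2(T − 38.1)
4819.5 T = 165628 − 43363 = 122265
T ≈ 25.37 °C — above 0 °C, consistent with complete melting.

T_f ≈ 25.4 °C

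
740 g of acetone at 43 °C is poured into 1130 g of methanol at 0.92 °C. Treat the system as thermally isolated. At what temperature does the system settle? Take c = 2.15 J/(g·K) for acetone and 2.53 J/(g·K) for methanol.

Heat lost by the acetone equals heat gained by the methanol:
740*2.15*(43 − T) = 1130*2.53*(T − 0.92)
1591(43 − T) = 2858.9(T − 0.92)
4449.9 T = 71043  ⇒  T ≈ 15.97 °C

T_f ≈ 16.0 °C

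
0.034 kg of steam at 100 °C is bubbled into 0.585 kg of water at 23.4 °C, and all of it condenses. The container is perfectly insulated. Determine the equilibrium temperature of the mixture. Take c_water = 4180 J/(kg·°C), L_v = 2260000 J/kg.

Heat gained plus heat lost sum to zero:
steam→water at 100 °C releases m L_v = 0.034×2260000 = 76840
  condensed water 100 °C→T: 142.12(T − 100)
  water warms: 0.585×4180×(T − 23.4) = 2445.3(T − 23.4)
2587.4 T = 76840 + 14212 + 57220 = 148272
T ≈ 57.30 °C — below 100 °C, confirming all the steam condensed.

T_f ≈ 57.3 °C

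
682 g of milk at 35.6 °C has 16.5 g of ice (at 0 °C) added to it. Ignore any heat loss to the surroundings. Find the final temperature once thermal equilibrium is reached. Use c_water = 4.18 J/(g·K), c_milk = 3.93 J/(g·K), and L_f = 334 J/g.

T_f ≈ 32.7 °C

Energy balance with sensible and latent terms:
fusion: m_ice L_f = 16.5×334 = 5511
  meltwater 0→T: 16.5×4.18×T = 68.97 T
  milk: 2680.3(T − 35.6)
2749.2 T = 95417 − 5511 = 89906
T ≈ 32.70 °C (positive, so assuming full melt was valid).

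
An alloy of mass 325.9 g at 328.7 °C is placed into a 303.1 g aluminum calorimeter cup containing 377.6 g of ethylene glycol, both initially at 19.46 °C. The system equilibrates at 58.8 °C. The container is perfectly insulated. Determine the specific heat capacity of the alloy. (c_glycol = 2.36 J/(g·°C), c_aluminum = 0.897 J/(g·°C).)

Taking heat into each body as positive, Σ m c ΔT = 0:
325.9×c×(58.8 − 328.7) + 377.6×2.36×(58.8 − 19.46) + 303.1×0.897×(58.8 − 19.46) = 0
-87960 c = -45753
c = -45753/-87960 ≈ 0.5202 J/(g·°C)

c ≈ 0.52 J/(g·°C)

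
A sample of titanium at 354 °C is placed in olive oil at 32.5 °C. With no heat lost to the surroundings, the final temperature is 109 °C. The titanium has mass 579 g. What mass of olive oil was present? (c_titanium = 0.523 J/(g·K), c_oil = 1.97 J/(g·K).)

Taking heat into each body as positive, Σ m c ΔT = 0:
579·0.523·(109 − 354) + m·1.97·(109 − 32.5) = 0
150.7 m = 74190
m = 74190/150.7 ≈ 492.3 g

m ≈ 492 g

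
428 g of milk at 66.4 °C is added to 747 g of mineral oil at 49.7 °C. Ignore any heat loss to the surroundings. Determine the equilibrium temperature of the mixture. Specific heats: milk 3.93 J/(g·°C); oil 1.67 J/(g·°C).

Heat lost by the milk equals heat gained by the oil:
428*3.93*(66.4 − T) = 747*1.67*(T − 49.7)
1682(66.4 − T) = 1247.5(T − 49.7)
2929.5 T = 173688  ⇒  T ≈ 59.29 °C

T_f ≈ 59.3 °C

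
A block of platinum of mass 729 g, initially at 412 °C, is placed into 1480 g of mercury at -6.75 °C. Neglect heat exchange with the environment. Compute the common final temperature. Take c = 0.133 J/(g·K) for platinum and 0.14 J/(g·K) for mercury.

Heat lost by the platinum equals heat gained by the mercury:
729·0.133·(412 − T) = 1480·0.14·(T − (-6.75))
96.96(412 − T) = 207.2(T − (-6.75))
304.16 T = 38548  ⇒  T ≈ 126.74 °C

T_f ≈ 126.7 °C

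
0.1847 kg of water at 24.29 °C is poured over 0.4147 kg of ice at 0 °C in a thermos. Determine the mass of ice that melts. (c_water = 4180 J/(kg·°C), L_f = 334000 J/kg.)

m_melted ≈ 0.0561 kg

Heat available from the water dropping to 0 °C: 0.1847·4180·24.29 = 18753 J.
To melt every bit of ice: 0.4147·334000 = 138510 J.
18753 J < 138510 J, so only part of the ice melts and the system sits at 0 °C.
m_melt = 18753 / L_f = 0.05615 kg.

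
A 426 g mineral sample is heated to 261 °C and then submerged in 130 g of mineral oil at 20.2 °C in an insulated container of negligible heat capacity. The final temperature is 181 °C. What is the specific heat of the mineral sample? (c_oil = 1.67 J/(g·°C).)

c ≈ 1.02 J/(g·°C)

Conservation of energy gives ΣQ = 0:
426×c×(181 − 261) + 130×1.67×(181 − 20.2) = 0
-34080 c = -34910
c = -34910/-34080 ≈ 1.024 J/(g·°C)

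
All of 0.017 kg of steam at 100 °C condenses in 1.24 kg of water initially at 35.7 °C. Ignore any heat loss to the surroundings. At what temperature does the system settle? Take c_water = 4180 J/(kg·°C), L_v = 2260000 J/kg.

T_f ≈ 43.9 °C

Heat gained plus heat lost sum to zero:
steam→water at 100 °C releases m L_v = 0.017·2260000 = 38420; condensed water 100 °C→T: 71.06(T − 100); original water: 5183.2(T − 35.7)
5254.3 T = 38420 + 7106 + 185040 = 230566
T ≈ 43.88 °C, under the boiling point, so the assumption holds.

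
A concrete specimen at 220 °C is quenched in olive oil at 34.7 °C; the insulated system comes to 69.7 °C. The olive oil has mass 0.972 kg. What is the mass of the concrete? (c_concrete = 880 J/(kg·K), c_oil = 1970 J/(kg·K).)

m ≈ 0.507 kg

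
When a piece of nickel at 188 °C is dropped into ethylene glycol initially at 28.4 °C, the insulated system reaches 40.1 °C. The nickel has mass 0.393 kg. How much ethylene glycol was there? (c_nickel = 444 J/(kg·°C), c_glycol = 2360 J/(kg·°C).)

m ≈ 0.935 kg

Let T be the final temperature. ΣQ_i = 0:
0.393×444×(40.1 − 188) + m×2360×(40.1 − 28.4) = 0
27612 m = 25807
m = 25807/27612 ≈ 0.9346 kg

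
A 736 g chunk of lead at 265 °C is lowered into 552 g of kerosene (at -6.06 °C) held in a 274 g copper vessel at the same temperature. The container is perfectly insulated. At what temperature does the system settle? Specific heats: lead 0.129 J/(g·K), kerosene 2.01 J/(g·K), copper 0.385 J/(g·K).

T_f ≈ 13.6 °C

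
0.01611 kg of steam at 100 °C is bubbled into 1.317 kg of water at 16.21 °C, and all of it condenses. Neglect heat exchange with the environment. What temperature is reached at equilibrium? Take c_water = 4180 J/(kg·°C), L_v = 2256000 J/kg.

Energy balance with sensible and latent terms:
steam→water at 100 °C releases m L_v = 0.01611×2256000 = 36344; condensate cools 100→T: 0.01611×4180×(T − 100) = 67.34(T − 100); original water: 5505.1(T − 16.21)
5572.4 T = 36344 + 6734 + 89237 = 132315
T ≈ 23.74 °C, under the boiling point, so the assumption holds.

T_f ≈ 23.7 °C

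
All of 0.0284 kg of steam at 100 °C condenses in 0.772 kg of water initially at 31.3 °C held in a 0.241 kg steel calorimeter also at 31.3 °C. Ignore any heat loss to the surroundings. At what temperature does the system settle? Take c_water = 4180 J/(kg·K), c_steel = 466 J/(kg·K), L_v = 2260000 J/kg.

Conservation of energy gives ΣQ = 0:
latent heat released on condensation: 0.0284·2260000 = 64184
  condensed water 100 °C→T: 118.71(T − 100)
  water warms: 0.772·4180·(T − 31.3) = 3227(T − 31.3)
  steel cup: 0.241·466·(T − 31.3) = 112.31(T − 31.3)
3458 T = 64184 + 11871 + 104519 = 180574
T ≈ 52.22 °C — below 100 °C, confirming all the steam condensed.

T_f ≈ 52.2 °C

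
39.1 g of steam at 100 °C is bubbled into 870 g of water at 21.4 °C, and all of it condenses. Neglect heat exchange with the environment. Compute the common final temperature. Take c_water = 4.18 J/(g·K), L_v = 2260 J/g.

Energy balance with sensible and latent terms:
condense steam: −39.1×2260 = −88366
  condensed water 100 °C→T: 163.44(T − 100)
  original water: 3636.6(T − 21.4)
3800 T = 88366 + 16344 + 77823 = 182533
T ≈ 48.03 °C (< 100 °C, so full condensation is consistent).

T_f ≈ 48.0 °C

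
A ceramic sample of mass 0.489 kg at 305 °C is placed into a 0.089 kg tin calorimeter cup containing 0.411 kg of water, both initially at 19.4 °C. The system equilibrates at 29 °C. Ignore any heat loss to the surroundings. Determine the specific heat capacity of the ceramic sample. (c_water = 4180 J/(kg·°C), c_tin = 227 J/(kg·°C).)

Setting the total heat transfer to zero:
0.489×c×(29 − 305) + 0.411×4180×(29 − 19.4) + 0.089×227×(29 − 19.4) = 0
-134.96 c = -16687
c = -16687/-134.96 ≈ 123.6 J/(kg·°C)

c ≈ 124 J/(kg·°C)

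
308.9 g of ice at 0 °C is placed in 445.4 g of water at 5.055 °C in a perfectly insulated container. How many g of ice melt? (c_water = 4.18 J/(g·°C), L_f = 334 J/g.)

Heat available from the water dropping to 0 °C: 445.4·4.18·5.055 = 9411.3 J.
Fully melting the ice requires m_ice L_f = 308.9·334 = 103173 J.
9411.3 J < 103173 J, so only part of the ice melts and the system sits at 0 °C.
m_melted·334 = 9411.3  ⇒  m_melted ≈ 28.18 g.

m_melted ≈ 28.2 g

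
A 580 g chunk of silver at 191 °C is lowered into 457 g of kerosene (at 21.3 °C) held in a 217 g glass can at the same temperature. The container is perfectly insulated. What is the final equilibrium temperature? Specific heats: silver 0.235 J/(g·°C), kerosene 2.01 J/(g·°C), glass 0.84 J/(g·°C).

Conservation of energy gives ΣQ = 0:
580·0.235·(T − 191) + 457·2.01·(T − 21.3) + 217·0.84·(T − 21.3) = 0
1237.1 T = 49481
T = 49481/1237.1 ≈ 40.00 °C

T_f ≈ 40.0 °C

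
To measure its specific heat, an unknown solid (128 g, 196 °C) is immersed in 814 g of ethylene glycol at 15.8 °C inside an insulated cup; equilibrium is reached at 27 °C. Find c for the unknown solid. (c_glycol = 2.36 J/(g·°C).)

Heat lost by the unknown solid = heat gained by the glycol:
128×c×(196 − 27) = 814×2.36×(27 − 15.8)
21632 c = 21516  ⇒  c ≈ 0.9946 J/(g·°C)

c ≈ 0.995 J/(g·°C)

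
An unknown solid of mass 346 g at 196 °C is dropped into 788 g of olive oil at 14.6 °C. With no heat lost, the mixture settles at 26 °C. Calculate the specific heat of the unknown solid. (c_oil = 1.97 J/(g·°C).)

c ≈ 0.301 J/(g·°C)

m_s c (T_s − T_f) = m_oil c_oil (T_f − T_0):
346·c·(196 − 26) = 788·1.97·(26 − 14.6)
58820 c = 17697  ⇒  c ≈ 0.3009 J/(g·°C)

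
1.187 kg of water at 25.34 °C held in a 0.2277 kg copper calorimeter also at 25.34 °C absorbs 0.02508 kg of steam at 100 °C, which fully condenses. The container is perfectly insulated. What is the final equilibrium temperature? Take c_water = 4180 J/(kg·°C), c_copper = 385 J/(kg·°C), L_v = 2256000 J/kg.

T_f ≈ 37.8 °C

Heat gained plus heat lost sum to zero:
latent heat released on condensation: 0.02508·2256000 = 56580; condensed water 100 °C→T: 104.83(T − 100); water warms: 1.187·4180·(T − 25.34) = 4961.7(T − 25.34); copper cup: 0.2277·385·(T − 25.34) = 87.66(T − 25.34)
5154.2 T = 56580 + 10483 + 127950 = 195014
T ≈ 37.84 °C — below 100 °C, confirming all the steam condensed.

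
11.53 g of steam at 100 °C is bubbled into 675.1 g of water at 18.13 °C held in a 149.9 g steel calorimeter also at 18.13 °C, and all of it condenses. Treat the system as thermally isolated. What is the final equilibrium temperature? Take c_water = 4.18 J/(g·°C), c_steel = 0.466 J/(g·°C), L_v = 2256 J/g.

T_f ≈ 28.3 °C

Sum of m c ΔT and latent-heat terms is zero:
steam→water at 100 °C releases m L_v = 11.53·2256 = 26012; condensed water 100 °C→T: 48.2(T − 100); water warms: 675.1·4.18·(T − 18.13) = 2821.9(T − 18.13); cup: 69.85(T − 18.13)
2940 T = 26012 + 4819.5 + 52428 = 83259
T ≈ 28.32 °C (< 100 °C, so full condensation is consistent).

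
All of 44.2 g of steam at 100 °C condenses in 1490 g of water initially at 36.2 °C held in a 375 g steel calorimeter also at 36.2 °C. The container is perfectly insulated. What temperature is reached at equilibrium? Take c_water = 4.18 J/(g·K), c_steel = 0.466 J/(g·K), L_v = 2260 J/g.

Taking heat into each body as positive, Σ m c ΔT = 0:
latent heat released on condensation: 44.2·2260 = 99892
  condensed water 100 °C→T: 184.76(T − 100)
  original water: 6228.2(T − 36.2)
  cup: 174.75(T − 36.2)
6587.7 T = 99892 + 18476 + 231787 = 350154
T ≈ 53.15 °C (< 100 °C, so full condensation is consistent).

T_f ≈ 53.2 °C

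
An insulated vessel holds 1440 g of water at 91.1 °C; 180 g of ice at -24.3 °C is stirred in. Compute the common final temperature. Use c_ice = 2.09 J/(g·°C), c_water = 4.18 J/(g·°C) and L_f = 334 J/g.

Sum of m c ΔT and latent-heat terms is zero:
warm ice to 0 °C: 180×2.09×(0 − (-24.3)) = 9141.7; latent heat to melt: 180×334 = 60120; warm the meltwater: 752.4 T; water: 6019.2(T − 91.1)
6771.6 T = 548349 − 69262 = 479087
T ≈ 70.75 °C — above 0 °C, consistent with complete melting.

T_f ≈ 70.7 °C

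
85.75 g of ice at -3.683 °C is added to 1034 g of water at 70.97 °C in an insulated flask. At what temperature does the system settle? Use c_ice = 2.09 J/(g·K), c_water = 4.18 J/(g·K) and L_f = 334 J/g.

Taking heat into each body as positive, Σ m c ΔT = 0:
ice -3.683→0 °C: 85.75·2.09·3.683 = 660.06; latent heat to melt: 85.75·334 = 28640; warm the meltwater: 358.44 T; water cools: 1034·4.18·(T − 70.97) = 4322.1(T − 70.97)
4680.6 T = 306741 − 29301 = 277440
T ≈ 59.28 °C. Since T > 0 °C, the all-ice-melts assumption holds.

T_f ≈ 59.3 °C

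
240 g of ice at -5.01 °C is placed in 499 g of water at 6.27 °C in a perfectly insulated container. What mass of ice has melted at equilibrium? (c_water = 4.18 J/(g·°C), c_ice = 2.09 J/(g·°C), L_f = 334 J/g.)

m_melted ≈ 31.6 g

Heat available from the water dropping to 0 °C: 499×4.18×6.27 = 13078 J.
Of that, 240×2.09×5.01 = 2513 J goes to bring the ice to 0 °C, leaving 10565 J.
To melt every bit of ice: 240×334 = 80160 J.
10565 J < 80160 J, so only part of the ice melts and the system sits at 0 °C.
m_melted×334 = 10565  ⇒  m_melted ≈ 31.63 g.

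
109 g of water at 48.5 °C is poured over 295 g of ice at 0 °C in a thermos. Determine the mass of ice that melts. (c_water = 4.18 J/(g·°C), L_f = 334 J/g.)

Water can give up m c ΔT = 109×4.18×48.5 = 22098 J before reaching 0 °C.
Fully melting the ice requires m_ice L_f = 295×334 = 98530 J.
That's not enough to melt it all — equilibrium is at 0 °C with ice remaining.
Mass melted = 22098/334 ≈ 66.16 g.

m_melted ≈ 66.2 g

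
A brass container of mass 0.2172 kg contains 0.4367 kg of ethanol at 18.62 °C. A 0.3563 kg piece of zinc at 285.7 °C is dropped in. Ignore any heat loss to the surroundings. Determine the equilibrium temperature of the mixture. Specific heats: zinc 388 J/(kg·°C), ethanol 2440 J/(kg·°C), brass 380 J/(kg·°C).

Net heat exchanged in the isolated system is zero:
0.3563×388×(T − 285.7) + 0.4367×2440×(T − 18.62) + 0.2172×380×(T − 18.62) = 0
138.24(T − 285.7) + 1065.5(T − 18.62) + 82.54(T − 18.62) = 0
(138.24 + 1065.5 + 82.54) T = 138.24×285.7 + 1065.5×18.62 + 82.54×18.62
T = 60874 / 1286.3 = 47.3 °C

T_f ≈ 47.3 °C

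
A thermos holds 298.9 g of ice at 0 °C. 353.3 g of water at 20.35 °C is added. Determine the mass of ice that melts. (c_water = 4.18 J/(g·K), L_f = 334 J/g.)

m_melted ≈ 90 g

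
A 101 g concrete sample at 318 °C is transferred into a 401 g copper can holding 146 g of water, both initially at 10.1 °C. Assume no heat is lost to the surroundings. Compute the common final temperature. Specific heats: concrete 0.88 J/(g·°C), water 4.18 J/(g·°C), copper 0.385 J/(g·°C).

T_f ≈ 42.2 °C

Let T be the final temperature. ΣQ_i = 0:
101*0.88*(T − 318) + 146*4.18*(T − 10.1) + 401*0.385*(T − 10.1) = 0
(88.88 + 610.28 + 154.38) T = 88.88*318 + 610.28*10.1 + 154.38*10.1
T = 35987/853.54 ≈ 42.16 °C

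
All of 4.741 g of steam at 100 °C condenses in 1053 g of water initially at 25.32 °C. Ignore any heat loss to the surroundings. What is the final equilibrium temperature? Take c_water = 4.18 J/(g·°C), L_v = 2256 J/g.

T_f ≈ 28.1 °C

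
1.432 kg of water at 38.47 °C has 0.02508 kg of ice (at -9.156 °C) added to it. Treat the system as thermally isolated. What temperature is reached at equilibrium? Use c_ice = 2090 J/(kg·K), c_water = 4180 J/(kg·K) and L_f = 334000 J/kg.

Energy conservation, ΣQ = 0:
ice -9.156→0 °C: 0.02508·2090·9.156 = 479.93
  melt ice: 0.02508·334000 = 8376.7
  meltwater 0→T: 0.02508·4180·T = 104.83 T
  water cools: 1.432·4180·(T − 38.47) = 5985.8(T − 38.47)
6090.6 T = 230272 − 8856.7 = 221416
T ≈ 36.35 °C. Since T > 0 °C, the all-ice-melts assumption holds.

T_f ≈ 36.4 °C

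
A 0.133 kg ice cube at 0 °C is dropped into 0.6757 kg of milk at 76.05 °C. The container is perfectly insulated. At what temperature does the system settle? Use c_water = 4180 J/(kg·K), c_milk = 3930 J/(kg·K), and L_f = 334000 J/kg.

T_f ≈ 49.1 °C

Let T be the final temperature. ΣQ_i = 0:
melt ice: 0.133×334000 = 44422; meltwater 0→T: 0.133×4180×T = 555.94 T; milk cools: 0.6757×3930×(T − 76.05) = 2655.5(T − 76.05)
3211.4 T = 201951 − 44422 = 157529
T ≈ 49.05 °C (positive, so assuming full melt was valid).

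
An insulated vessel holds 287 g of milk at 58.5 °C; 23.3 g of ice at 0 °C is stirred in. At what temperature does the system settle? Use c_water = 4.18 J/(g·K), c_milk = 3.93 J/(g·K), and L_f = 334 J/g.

Net heat exchanged in the isolated system is zero:
melt ice: 23.3·334 = 7782.2
  meltwater 0→T: 23.3·4.18·T = 97.39 T
  milk: 1127.9(T − 58.5)
1225.3 T = 65983 − 7782.2 = 58201
T ≈ 47.50 °C — above 0 °C, consistent with complete melting.

T_f ≈ 47.5 °C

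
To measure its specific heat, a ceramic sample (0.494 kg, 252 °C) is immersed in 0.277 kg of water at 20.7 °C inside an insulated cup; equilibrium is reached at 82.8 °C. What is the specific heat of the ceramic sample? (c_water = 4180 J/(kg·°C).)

Let T be the final temperature. ΣQ_i = 0:
0.494·c·(82.8 − 252) + 0.277·4180·(82.8 − 20.7) = 0
-83.58 c = -71903
c = -71903/-83.58 ≈ 860.2 J/(kg·°C)

c ≈ 860 J/(kg·°C)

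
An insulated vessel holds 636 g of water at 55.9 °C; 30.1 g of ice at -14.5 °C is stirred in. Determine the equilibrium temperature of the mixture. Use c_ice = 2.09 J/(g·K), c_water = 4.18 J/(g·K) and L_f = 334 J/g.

T_f ≈ 49.4 °C

Conservation of energy gives ΣQ = 0:
ice -14.5→0 °C: 30.1×2.09×14.5 = 912.18
  melt ice: 30.1×334 = 10053
  warm the meltwater: 125.82 T
  water: 2658.5(T − 55.9)
2784.3 T = 148609 − 10966 = 137643
T ≈ 49.44 °C. Since T > 0 °C, the all-ice-melts assumption holds.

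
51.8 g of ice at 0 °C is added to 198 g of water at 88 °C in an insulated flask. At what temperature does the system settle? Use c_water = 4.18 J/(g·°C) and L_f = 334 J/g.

Energy conservation, ΣQ = 0:
melt ice: 51.8·334 = 17301
  warm the meltwater: 216.52 T
  water cools: 198·4.18·(T − 88) = 827.64(T − 88)
1044.2 T = 72832 − 17301 = 55531
T ≈ 53.18 °C — above 0 °C, consistent with complete melting.

T_f ≈ 53.2 °C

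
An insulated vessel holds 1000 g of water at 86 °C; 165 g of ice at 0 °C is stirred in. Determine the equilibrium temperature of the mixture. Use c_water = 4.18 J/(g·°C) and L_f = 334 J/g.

Energy conservation, ΣQ = 0:
latent heat to melt: 165×334 = 55110
  meltwater 0→T: 165×4.18×T = 689.7 T
  water cools: 1000×4.18×(T − 86) = 4180(T − 86)
4869.7 T = 359480 − 55110 = 304370
T ≈ 62.50 °C (positive, so assuming full melt was valid).

T_f ≈ 62.5 °C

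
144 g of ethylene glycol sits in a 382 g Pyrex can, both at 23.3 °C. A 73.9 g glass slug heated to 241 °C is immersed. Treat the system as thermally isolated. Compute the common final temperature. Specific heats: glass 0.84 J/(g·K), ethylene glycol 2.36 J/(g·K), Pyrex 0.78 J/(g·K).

T_f ≈ 42.6 °C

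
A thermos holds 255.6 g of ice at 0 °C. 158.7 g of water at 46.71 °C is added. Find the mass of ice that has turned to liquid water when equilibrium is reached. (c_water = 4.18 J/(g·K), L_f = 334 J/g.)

m_melted ≈ 92.8 g

Cooling the water to 0 °C releases 158.7×4.18×46.71 = 30986 J.
Fully melting the ice requires m_ice L_f = 255.6×334 = 85370 J.
30986 J < 85370 J, so only part of the ice melts and the system sits at 0 °C.
m_melt = 30986 / L_f = 92.77 g.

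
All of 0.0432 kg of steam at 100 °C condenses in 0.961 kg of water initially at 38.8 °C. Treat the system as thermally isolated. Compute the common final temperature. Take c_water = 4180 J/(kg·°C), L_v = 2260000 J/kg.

T_f ≈ 64.7 °C

Energy conservation, ΣQ = 0:
latent heat released on condensation: 0.0432·2260000 = 97632; condensate cools 100→T: 0.0432·4180·(T − 100) = 180.58(T − 100); water warms: 0.961·4180·(T − 38.8) = 4017(T − 38.8)
4197.6 T = 97632 + 18058 + 155859 = 271548
T ≈ 64.69 °C — below 100 °C, confirming all the steam condensed.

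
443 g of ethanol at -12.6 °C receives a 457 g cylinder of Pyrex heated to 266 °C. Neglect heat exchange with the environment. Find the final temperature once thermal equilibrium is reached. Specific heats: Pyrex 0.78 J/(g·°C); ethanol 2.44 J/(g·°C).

T_f ≈ 56.5 °C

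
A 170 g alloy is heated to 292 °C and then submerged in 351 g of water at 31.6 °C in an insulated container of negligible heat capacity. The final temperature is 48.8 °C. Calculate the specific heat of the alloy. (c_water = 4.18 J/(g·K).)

c ≈ 0.61 J/(g·K)

Net heat exchanged in the isolated system is zero:
170×c×(48.8 − 292) + 351×4.18×(48.8 − 31.6) = 0
-41344 c = -25235
c = -25235/-41344 ≈ 0.6104 J/(g·K)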